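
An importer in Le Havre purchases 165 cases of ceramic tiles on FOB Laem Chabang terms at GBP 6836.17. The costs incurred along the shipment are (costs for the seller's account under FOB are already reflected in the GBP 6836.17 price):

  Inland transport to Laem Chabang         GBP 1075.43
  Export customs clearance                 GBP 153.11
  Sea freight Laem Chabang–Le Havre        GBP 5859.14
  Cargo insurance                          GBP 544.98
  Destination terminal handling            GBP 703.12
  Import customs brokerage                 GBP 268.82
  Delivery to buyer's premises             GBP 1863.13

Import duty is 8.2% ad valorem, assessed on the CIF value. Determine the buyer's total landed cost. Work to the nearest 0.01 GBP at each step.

Total landed cost: GBP 17161.06

FOB: the seller bears costs until goods are on board at the origin port; the buyer bears freight, insurance and all costs thereafter.
Already in the invoice (seller's account under FOB): inland to port, export clearance — exclude.
CIF value = FOB price + freight + insurance = 6836.17 + 5859.14 + 544.98 = 13240.29
Import duty = 13240.29 × 8.2% = 1085.70
Buyer bears: freight 5859.14 + insurance 544.98 + destination terminal 703.12 + brokerage 268.82 + delivery 1863.13 + duty 1085.70 = 10324.89
Landed cost = invoice 6836.17 + 10324.89 = 17161.06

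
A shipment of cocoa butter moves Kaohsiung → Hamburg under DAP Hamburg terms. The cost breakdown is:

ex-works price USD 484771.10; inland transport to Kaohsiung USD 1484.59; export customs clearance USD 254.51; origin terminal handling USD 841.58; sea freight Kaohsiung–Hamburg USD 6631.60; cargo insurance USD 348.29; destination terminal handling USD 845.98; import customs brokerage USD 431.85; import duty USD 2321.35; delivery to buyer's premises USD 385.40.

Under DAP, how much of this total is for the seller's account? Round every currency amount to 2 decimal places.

Seller's account: USD 495563.05

DAP: the seller bears all costs to the named destination except import duty and clearance.
Seller's account: goods 484771.10 + inland to port 1484.59 + export clearance 254.51 + origin terminal 841.58 + freight 6631.60 + insurance 348.29 + destination terminal 845.98 + delivery 385.40 = 495563.05
Buyer's account: brokerage 431.85 + duty 2321.35 = 2753.20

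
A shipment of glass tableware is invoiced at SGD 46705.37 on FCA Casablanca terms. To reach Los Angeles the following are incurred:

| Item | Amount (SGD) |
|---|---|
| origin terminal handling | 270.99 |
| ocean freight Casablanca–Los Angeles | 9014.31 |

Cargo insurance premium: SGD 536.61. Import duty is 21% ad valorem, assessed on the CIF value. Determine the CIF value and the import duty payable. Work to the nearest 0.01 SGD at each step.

CIF value: SGD 56527.28; import duty: SGD 11870.73

CIF = FCA price + pre-shipment costs + freight + insurance
CIF = 46705.37 + 270.99 + 9014.31 + 536.61 = 56527.28
Import duty = 56527.28 × 21% = 11870.73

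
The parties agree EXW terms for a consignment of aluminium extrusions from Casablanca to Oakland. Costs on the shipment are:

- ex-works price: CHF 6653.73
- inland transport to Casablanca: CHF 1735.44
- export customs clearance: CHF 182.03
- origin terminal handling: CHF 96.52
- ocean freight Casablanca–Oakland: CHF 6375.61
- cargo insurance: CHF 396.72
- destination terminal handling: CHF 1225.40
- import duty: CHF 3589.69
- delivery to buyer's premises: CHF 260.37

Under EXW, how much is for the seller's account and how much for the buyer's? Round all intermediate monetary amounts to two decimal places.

EXW: the seller makes goods available at their premises; the buyer bears all onward costs.
Seller's account: goods 6653.73 = 6653.73
Buyer's account: inland to port 1735.44 + export clearance 182.03 + origin terminal 96.52 + freight 6375.61 + insurance 396.72 + destination terminal 1225.40 + duty 3589.69 + delivery 260.37 = 13861.78

Seller: CHF 6653.73; buyer: CHF 13861.78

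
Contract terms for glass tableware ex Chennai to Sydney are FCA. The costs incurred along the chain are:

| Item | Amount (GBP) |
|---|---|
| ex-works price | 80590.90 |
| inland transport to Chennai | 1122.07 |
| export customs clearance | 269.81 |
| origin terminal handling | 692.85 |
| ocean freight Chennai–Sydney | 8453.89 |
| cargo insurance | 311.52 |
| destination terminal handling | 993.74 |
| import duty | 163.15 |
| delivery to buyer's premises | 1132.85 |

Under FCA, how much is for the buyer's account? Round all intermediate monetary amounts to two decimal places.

Buyer's account: GBP 11748.00

FCA: the seller delivers export-cleared goods to the carrier; the buyer bears costs from that point.
Seller's account: goods 80590.90 + inland to port 1122.07 + export clearance 269.81 = 81982.78
Buyer's account: origin terminal 692.85 + freight 8453.89 + insurance 311.52 + destination terminal 993.74 + duty 163.15 + delivery 1132.85 = 11748.00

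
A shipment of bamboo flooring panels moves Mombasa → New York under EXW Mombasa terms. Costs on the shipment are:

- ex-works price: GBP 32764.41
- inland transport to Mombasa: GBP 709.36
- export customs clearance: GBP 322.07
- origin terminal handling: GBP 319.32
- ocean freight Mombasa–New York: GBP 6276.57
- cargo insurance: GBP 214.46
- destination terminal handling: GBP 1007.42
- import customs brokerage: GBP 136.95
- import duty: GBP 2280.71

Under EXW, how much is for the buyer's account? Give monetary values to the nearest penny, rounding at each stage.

Buyer's account: GBP 11266.86

EXW: the seller makes goods available at their premises; the buyer bears all onward costs.
Seller's account: goods 32764.41 = 32764.41
Buyer's account: inland to port 709.36 + export clearance 322.07 + origin terminal 319.32 + freight 6276.57 + insurance 214.46 + destination terminal 1007.42 + brokerage 136.95 + duty 2280.71 = 11266.86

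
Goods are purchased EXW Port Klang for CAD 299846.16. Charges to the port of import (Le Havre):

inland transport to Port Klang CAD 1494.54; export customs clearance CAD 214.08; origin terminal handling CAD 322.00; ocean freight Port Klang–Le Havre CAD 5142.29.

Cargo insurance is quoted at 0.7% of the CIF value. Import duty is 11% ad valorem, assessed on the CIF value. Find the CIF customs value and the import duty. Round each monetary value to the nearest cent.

Let C be the CIF value. C = EXW price + pre-shipment costs + freight + 0.7% × C
C − 0.7% × C = 299846.16 + 1494.54 + 214.08 + 322.00 + 5142.29
0.993 × C = 307019.07
C = 307019.07 / 0.993 = 309183.35
Insurance premium = 0.7% × 309183.35 = 2164.28
Import duty = 309183.35 × 11% = 34010.17

CIF value: CAD 309183.35; import duty: CAD 34010.17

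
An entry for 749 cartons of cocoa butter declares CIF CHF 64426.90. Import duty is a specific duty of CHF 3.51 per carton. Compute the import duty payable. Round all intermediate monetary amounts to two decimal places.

Import duty: CHF 2628.99

Import duty = 749 × 3.51 = 2628.99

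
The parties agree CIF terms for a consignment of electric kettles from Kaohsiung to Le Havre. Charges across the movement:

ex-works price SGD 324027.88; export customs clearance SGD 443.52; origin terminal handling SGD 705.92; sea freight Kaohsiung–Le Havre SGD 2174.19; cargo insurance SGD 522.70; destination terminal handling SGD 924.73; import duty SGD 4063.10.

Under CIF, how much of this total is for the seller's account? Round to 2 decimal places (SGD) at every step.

Seller's account: SGD 327874.21

CIF: the seller pays costs through ocean freight and marine insurance to the destination port.
Seller's account: goods 324027.88 + export clearance 443.52 + origin terminal 705.92 + freight 2174.19 + insurance 522.70 = 327874.21
Buyer's account: destination terminal 924.73 + duty 4063.10 = 4987.83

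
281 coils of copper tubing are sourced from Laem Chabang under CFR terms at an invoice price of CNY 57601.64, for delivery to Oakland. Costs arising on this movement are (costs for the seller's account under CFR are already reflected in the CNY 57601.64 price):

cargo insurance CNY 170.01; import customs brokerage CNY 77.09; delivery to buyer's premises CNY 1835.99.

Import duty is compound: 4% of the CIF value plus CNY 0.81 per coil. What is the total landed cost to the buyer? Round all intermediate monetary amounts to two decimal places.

CFR: the seller pays costs through ocean freight to the destination port, but not insurance.
CIF value = CFR price + insurance = 57601.64 + 170.01 = 57771.65
Ad valorem component: 57771.65 × 4% = 2310.87
Specific component: 281 × 0.81 = 227.61
Import duty = 2310.87 + 227.61 = 2538.48
Buyer bears: insurance 170.01 + brokerage 77.09 + delivery 1835.99 + duty 2538.48 = 4621.57
Landed cost = invoice 57601.64 + 4621.57 = 62223.21

Total landed cost: CNY 62223.21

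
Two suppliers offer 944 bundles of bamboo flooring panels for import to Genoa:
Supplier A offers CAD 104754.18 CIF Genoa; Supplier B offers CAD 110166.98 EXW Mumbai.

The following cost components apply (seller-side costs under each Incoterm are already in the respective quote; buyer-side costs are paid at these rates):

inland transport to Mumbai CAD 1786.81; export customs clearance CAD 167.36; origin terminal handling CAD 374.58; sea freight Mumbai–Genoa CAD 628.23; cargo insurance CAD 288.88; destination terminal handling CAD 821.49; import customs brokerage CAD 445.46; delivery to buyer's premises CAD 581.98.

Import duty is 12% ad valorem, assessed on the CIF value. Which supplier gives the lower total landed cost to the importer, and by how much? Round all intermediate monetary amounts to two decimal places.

Supplier A (CIF):
The CIF price already equals the CIF value: 104754.18
Import duty = 104754.18 × 12% = 12570.50
Buyer bears (A): 821.49 + 445.46 + 581.98 = 1848.93
Landed cost (A) = invoice 104754.18 + 1848.93 + duty 12570.50 = 119173.61
Supplier B (EXW):
CIF value = EXW price + inland to port + export clearance + origin terminal + freight + insurance = 110166.98 + 1786.81 + 167.36 + 374.58 + 628.23 + 288.88 = 113412.84
Import duty = 113412.84 × 12% = 13609.54
Buyer bears (B): 1786.81 + 167.36 + 374.58 + 628.23 + 288.88 + 821.49 + 445.46 + 581.98 = 5094.79
Landed cost (B) = invoice 110166.98 + 5094.79 + duty 13609.54 = 128871.31
Difference = |119173.61 − 128871.31| = 9697.70

Supplier A is cheaper by CAD 9697.70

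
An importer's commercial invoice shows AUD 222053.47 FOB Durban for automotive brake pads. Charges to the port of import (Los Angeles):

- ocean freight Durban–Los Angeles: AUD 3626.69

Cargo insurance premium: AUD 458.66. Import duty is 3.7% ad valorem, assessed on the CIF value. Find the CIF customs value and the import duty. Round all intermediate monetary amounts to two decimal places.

CIF = FOB price + freight + insurance
CIF = 222053.47 + 3626.69 + 458.66 = 226138.82
Import duty = 226138.82 × 3.7% = 8367.14

CIF value: AUD 226138.82; import duty: AUD 8367.14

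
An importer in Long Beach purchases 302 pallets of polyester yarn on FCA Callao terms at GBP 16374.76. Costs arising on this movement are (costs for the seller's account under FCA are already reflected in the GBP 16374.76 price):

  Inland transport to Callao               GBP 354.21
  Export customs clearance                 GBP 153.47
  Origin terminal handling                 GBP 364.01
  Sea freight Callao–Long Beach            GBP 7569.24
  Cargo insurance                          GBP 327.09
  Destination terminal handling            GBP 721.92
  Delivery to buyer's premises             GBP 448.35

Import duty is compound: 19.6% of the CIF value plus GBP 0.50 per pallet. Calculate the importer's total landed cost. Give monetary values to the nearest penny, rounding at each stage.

Total landed cost: GBP 30784.85

FCA: the seller delivers export-cleared goods to the carrier; the buyer bears costs from that point.
Already in the invoice (seller's account under FCA): inland to port, export clearance — exclude.
CIF value = FCA price + origin terminal + freight + insurance = 16374.76 + 364.01 + 7569.24 + 327.09 = 24635.10
Ad valorem component: 24635.10 × 19.6% = 4828.48
Specific component: 302 × 0.50 = 151.00
Import duty = 4828.48 + 151.00 = 4979.48
Buyer bears: origin terminal 364.01 + freight 7569.24 + insurance 327.09 + destination terminal 721.92 + delivery 448.35 + duty 4979.48 = 14410.09
Landed cost = invoice 16374.76 + 14410.09 = 30784.85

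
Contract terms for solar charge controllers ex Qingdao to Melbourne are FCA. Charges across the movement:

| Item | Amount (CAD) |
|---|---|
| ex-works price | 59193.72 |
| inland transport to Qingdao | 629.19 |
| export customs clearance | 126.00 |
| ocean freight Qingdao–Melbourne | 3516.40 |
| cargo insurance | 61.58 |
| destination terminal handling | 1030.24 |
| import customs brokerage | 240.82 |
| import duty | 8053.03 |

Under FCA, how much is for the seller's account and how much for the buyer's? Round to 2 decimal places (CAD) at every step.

FCA: the seller delivers export-cleared goods to the carrier; the buyer bears costs from that point.
Seller's account: goods 59193.72 + inland to port 629.19 + export clearance 126.00 = 59948.91
Buyer's account: freight 3516.40 + insurance 61.58 + destination terminal 1030.24 + brokerage 240.82 + duty 8053.03 = 12902.07

Seller: CAD 59948.91; buyer: CAD 12902.07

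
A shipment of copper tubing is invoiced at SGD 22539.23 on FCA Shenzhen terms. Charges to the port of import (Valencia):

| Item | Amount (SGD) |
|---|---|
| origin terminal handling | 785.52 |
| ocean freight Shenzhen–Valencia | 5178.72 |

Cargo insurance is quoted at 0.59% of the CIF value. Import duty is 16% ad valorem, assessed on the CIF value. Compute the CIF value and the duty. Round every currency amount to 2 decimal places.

CIF value: SGD 28672.64; import duty: SGD 4587.62

Let C be the CIF value. C = FCA price + pre-shipment costs + freight + 0.59% × C
C − 0.59% × C = 22539.23 + 785.52 + 5178.72
0.9941 × C = 28503.47
C = 28503.47 / 0.9941 = 28672.64
Insurance premium = 0.59% × 28672.64 = 169.17
Import duty = 28672.64 × 16% = 4587.62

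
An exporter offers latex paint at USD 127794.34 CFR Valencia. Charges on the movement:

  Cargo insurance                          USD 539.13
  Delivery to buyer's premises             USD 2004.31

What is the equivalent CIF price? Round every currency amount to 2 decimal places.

Not relevant to the conversion: delivery — on the buyer under both terms; not part of either seller's price.
From CFR to CIF, the seller additionally bears: insurance.
CIF price = 127794.34 + 539.13 = 128333.47

CIF price: USD 128333.47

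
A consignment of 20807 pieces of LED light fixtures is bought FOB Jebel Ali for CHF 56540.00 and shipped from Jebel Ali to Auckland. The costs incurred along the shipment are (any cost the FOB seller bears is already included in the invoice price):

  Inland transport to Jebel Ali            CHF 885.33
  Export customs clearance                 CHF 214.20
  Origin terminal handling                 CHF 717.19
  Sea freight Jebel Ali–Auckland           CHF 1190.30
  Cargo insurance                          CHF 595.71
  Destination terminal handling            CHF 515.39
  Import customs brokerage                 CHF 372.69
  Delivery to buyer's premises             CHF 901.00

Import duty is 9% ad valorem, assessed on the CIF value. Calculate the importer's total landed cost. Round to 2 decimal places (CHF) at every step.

FOB: the seller bears costs until goods are on board at the origin port; the buyer bears freight, insurance and all costs thereafter.
Already in the invoice (seller's account under FOB): inland to port, export clearance, origin terminal — exclude.
CIF value = FOB price + freight + insurance = 56540.00 + 1190.30 + 595.71 = 58326.01
Import duty = 58326.01 × 9% = 5249.34
Buyer bears: freight 1190.30 + insurance 595.71 + destination terminal 515.39 + brokerage 372.69 + delivery 901.00 + duty 5249.34 = 8824.43
Landed cost = invoice 56540.00 + 8824.43 = 65364.43

Total landed cost: CHF 65364.43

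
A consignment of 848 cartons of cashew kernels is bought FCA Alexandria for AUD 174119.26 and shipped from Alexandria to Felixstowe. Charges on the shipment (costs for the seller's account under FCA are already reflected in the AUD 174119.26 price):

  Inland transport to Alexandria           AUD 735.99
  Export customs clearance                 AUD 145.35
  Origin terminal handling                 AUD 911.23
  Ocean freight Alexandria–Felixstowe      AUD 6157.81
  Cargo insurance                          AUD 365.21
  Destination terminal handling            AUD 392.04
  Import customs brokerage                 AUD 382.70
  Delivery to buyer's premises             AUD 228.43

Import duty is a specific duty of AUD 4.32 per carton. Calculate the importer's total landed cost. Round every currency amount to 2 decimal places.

Total landed cost: AUD 186220.04

FCA: the seller delivers export-cleared goods to the carrier; the buyer bears costs from that point.
Already in the invoice (seller's account under FCA): inland to port, export clearance — exclude.
CIF value = FCA price + origin terminal + freight + insurance = 174119.26 + 911.23 + 6157.81 + 365.21 = 181553.51
Import duty = 848 × 4.32 = 3663.36
Buyer bears: origin terminal 911.23 + freight 6157.81 + insurance 365.21 + destination terminal 392.04 + brokerage 382.70 + delivery 228.43 + duty 3663.36 = 12100.78
Landed cost = invoice 174119.26 + 12100.78 = 186220.04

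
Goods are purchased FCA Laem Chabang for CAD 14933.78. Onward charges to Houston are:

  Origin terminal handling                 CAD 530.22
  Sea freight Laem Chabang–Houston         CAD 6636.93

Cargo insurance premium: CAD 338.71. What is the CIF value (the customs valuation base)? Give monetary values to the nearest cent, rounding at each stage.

CIF = FCA price + pre-shipment costs + freight + insurance
CIF = 14933.78 + 530.22 + 6636.93 + 338.71 = 22439.64

CIF value: CAD 22439.64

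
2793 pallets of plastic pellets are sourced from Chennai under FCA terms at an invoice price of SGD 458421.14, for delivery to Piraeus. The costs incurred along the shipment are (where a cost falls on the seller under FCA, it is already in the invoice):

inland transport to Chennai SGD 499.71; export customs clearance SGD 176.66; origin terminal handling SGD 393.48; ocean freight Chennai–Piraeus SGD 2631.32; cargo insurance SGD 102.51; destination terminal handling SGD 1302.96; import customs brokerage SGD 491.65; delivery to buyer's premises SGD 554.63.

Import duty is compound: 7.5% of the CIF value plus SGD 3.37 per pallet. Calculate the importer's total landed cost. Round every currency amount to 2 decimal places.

FCA: the seller delivers export-cleared goods to the carrier; the buyer bears costs from that point.
Already in the invoice (seller's account under FCA): inland to port, export clearance — exclude.
CIF value = FCA price + origin terminal + freight + insurance = 458421.14 + 393.48 + 2631.32 + 102.51 = 461548.45
Ad valorem component: 461548.45 × 7.5% = 34616.13
Specific component: 2793 × 3.37 = 9412.41
Import duty = 34616.13 + 9412.41 = 44028.54
Buyer bears: origin terminal 393.48 + freight 2631.32 + insurance 102.51 + destination terminal 1302.96 + brokerage 491.65 + delivery 554.63 + duty 44028.54 = 49505.09
Landed cost = invoice 458421.14 + 49505.09 = 507926.23

Total landed cost: SGD 507926.23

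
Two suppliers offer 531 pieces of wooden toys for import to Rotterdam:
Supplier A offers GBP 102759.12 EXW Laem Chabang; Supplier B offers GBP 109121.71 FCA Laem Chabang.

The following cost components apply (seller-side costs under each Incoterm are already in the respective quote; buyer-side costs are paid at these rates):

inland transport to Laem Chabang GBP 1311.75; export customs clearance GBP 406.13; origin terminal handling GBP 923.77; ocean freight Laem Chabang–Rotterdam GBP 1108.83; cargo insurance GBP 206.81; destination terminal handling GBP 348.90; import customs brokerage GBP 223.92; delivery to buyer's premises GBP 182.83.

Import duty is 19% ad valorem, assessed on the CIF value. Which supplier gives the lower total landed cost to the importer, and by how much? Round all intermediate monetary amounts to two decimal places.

Supplier A (EXW):
CIF value = EXW price + inland to port + export clearance + origin terminal + freight + insurance = 102759.12 + 1311.75 + 406.13 + 923.77 + 1108.83 + 206.81 = 106716.41
Import duty = 106716.41 × 19% = 20276.12
Buyer bears (A): 1311.75 + 406.13 + 923.77 + 1108.83 + 206.81 + 348.90 + 223.92 + 182.83 = 4712.94
Landed cost (A) = invoice 102759.12 + 4712.94 + duty 20276.12 = 127748.18
Supplier B (FCA):
CIF value = FCA price + origin terminal + freight + insurance = 109121.71 + 923.77 + 1108.83 + 206.81 = 111361.12
Import duty = 111361.12 × 19% = 21158.61
Buyer bears (B): 923.77 + 1108.83 + 206.81 + 348.90 + 223.92 + 182.83 = 2995.06
Landed cost (B) = invoice 109121.71 + 2995.06 + duty 21158.61 = 133275.38
Difference = |127748.18 − 133275.38| = 5527.20

Supplier A is cheaper by GBP 5527.20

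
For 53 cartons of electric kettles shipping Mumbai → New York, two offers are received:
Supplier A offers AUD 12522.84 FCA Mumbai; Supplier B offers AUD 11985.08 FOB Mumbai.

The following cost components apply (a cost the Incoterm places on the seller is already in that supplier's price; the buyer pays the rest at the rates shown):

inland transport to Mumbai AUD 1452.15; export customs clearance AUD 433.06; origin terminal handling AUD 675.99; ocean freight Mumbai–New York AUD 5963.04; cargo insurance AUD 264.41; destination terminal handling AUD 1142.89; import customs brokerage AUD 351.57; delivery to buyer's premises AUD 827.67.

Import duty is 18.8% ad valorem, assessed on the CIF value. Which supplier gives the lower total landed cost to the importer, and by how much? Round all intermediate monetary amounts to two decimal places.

Supplier B is cheaper by AUD 1441.93

Supplier A (FCA):
CIF value = FCA price + origin terminal + freight + insurance = 12522.84 + 675.99 + 5963.04 + 264.41 = 19426.28
Import duty = 19426.28 × 18.8% = 3652.14
Buyer bears (A): 675.99 + 5963.04 + 264.41 + 1142.89 + 351.57 + 827.67 = 9225.57
Landed cost (A) = invoice 12522.84 + 9225.57 + duty 3652.14 = 25400.55
Supplier B (FOB):
CIF value = FOB price + freight + insurance = 11985.08 + 5963.04 + 264.41 = 18212.53
Import duty = 18212.53 × 18.8% = 3423.96
Buyer bears (B): 5963.04 + 264.41 + 1142.89 + 351.57 + 827.67 = 8549.58
Landed cost (B) = invoice 11985.08 + 8549.58 + duty 3423.96 = 23958.62
Difference = |25400.55 − 23958.62| = 1441.93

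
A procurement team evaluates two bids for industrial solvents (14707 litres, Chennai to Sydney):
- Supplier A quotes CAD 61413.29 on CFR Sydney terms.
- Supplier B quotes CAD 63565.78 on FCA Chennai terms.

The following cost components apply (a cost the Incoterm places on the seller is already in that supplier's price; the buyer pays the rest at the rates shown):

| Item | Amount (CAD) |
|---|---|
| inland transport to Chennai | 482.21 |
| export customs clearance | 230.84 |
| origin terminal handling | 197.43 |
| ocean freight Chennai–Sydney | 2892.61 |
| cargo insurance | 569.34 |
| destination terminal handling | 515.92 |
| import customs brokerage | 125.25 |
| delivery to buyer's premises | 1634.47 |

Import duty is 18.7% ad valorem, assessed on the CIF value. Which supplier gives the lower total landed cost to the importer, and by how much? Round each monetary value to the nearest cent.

Supplier A is cheaper by CAD 6222.88

Supplier A (CFR):
CIF value = CFR price + insurance = 61413.29 + 569.34 = 61982.63
Import duty = 61982.63 × 18.7% = 11590.75
Buyer bears (A): 569.34 + 515.92 + 125.25 + 1634.47 = 2844.98
Landed cost (A) = invoice 61413.29 + 2844.98 + duty 11590.75 = 75849.02
Supplier B (FCA):
CIF value = FCA price + origin terminal + freight + insurance = 63565.78 + 197.43 + 2892.61 + 569.34 = 67225.16
Import duty = 67225.16 × 18.7% = 12571.10
Buyer bears (B): 197.43 + 2892.61 + 569.34 + 515.92 + 125.25 + 1634.47 = 5935.02
Landed cost (B) = invoice 63565.78 + 5935.02 + duty 12571.10 = 82071.90
Difference = |75849.02 − 82071.90| = 6222.88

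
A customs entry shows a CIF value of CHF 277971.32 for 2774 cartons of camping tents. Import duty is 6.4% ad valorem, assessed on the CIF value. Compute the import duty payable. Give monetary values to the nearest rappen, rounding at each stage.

Import duty: CHF 17790.16

Import duty = 277971.32 × 6.4% = 17790.16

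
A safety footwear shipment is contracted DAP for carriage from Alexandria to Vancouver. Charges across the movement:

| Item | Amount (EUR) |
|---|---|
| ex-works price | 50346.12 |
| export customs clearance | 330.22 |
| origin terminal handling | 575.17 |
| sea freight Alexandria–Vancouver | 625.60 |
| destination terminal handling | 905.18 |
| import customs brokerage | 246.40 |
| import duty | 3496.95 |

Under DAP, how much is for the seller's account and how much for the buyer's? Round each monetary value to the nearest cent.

DAP: the seller bears all costs to the named destination except import duty and clearance.
Seller's account: goods 50346.12 + export clearance 330.22 + origin terminal 575.17 + freight 625.60 + destination terminal 905.18 = 52782.29
Buyer's account: brokerage 246.40 + duty 3496.95 = 3743.35

Seller: EUR 52782.29; buyer: EUR 3743.35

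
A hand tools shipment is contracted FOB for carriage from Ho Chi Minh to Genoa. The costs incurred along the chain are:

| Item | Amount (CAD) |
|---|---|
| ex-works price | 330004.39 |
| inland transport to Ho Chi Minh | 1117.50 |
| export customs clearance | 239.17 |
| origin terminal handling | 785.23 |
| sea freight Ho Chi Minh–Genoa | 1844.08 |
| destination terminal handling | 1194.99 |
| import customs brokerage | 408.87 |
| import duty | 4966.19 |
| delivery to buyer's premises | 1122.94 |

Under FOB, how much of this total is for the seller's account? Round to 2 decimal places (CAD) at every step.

Seller's account: CAD 332146.29

FOB: the seller bears costs until goods are on board at the origin port; the buyer bears freight, insurance and all costs thereafter.
Seller's account: goods 330004.39 + inland to port 1117.50 + export clearance 239.17 + origin terminal 785.23 = 332146.29
Buyer's account: freight 1844.08 + destination terminal 1194.99 + brokerage 408.87 + duty 4966.19 + delivery 1122.94 = 9537.07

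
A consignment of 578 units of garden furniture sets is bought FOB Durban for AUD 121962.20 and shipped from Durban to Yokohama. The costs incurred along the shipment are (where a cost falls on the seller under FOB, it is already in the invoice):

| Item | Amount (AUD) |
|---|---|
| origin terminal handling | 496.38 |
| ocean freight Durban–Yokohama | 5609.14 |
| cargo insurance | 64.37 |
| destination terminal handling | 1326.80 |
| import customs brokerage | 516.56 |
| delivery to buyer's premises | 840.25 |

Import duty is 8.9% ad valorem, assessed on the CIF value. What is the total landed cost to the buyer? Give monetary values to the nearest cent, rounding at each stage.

FOB: the seller bears costs until goods are on board at the origin port; the buyer bears freight, insurance and all costs thereafter.
Already in the invoice (seller's account under FOB): origin terminal — exclude.
CIF value = FOB price + freight + insurance = 121962.20 + 5609.14 + 64.37 = 127635.71
Import duty = 127635.71 × 8.9% = 11359.58
Buyer bears: freight 5609.14 + insurance 64.37 + destination terminal 1326.80 + brokerage 516.56 + delivery 840.25 + duty 11359.58 = 19716.70
Landed cost = invoice 121962.20 + 19716.70 = 141678.90

Total landed cost: AUD 141678.90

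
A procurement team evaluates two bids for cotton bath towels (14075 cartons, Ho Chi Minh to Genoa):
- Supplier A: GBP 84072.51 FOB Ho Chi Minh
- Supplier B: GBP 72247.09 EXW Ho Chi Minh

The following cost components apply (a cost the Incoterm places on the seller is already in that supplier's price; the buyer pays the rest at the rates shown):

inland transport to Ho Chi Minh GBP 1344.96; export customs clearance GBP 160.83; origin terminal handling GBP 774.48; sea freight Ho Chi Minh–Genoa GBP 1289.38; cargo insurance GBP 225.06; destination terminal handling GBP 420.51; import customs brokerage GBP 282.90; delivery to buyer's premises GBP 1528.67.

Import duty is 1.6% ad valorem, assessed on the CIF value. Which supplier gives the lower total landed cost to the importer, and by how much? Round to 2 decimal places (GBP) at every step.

Supplier B is cheaper by GBP 9697.87

Supplier A (FOB):
CIF value = FOB price + freight + insurance = 84072.51 + 1289.38 + 225.06 = 85586.95
Import duty = 85586.95 × 1.6% = 1369.39
Buyer bears (A): 1289.38 + 225.06 + 420.51 + 282.90 + 1528.67 = 3746.52
Landed cost (A) = invoice 84072.51 + 3746.52 + duty 1369.39 = 89188.42
Supplier B (EXW):
CIF value = EXW price + inland to port + export clearance + origin terminal + freight + insurance = 72247.09 + 1344.96 + 160.83 + 774.48 + 1289.38 + 225.06 = 76041.80
Import duty = 76041.80 × 1.6% = 1216.67
Buyer bears (B): 1344.96 + 160.83 + 774.48 + 1289.38 + 225.06 + 420.51 + 282.90 + 1528.67 = 6026.79
Landed cost (B) = invoice 72247.09 + 6026.79 + duty 1216.67 = 79490.55
Difference = |89188.42 − 79490.55| = 9697.87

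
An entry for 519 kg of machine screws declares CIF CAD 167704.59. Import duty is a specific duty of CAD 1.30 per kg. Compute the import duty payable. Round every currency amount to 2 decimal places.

Import duty: CAD 674.70

Import duty = 519 × 1.30 = 674.70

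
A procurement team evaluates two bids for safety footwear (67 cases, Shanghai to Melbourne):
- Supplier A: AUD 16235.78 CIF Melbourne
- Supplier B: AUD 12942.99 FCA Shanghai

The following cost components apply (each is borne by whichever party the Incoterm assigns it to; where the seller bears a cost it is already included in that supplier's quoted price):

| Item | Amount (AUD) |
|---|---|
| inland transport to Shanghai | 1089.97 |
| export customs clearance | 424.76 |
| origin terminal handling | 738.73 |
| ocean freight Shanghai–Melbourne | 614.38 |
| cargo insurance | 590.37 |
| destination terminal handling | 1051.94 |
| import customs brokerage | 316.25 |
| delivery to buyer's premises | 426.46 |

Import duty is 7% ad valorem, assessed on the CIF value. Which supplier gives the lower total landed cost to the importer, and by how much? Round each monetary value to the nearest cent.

Supplier B is cheaper by AUD 1443.76

Supplier A (CIF):
The CIF price already equals the CIF value: 16235.78
Import duty = 16235.78 × 7% = 1136.50
Buyer bears (A): 1051.94 + 316.25 + 426.46 = 1794.65
Landed cost (A) = invoice 16235.78 + 1794.65 + duty 1136.50 = 19166.93
Supplier B (FCA):
CIF value = FCA price + origin terminal + freight + insurance = 12942.99 + 738.73 + 614.38 + 590.37 = 14886.47
Import duty = 14886.47 × 7% = 1042.05
Buyer bears (B): 738.73 + 614.38 + 590.37 + 1051.94 + 316.25 + 426.46 = 3738.13
Landed cost (B) = invoice 12942.99 + 3738.13 + duty 1042.05 = 17723.17
Difference = |19166.93 − 17723.17| = 1443.76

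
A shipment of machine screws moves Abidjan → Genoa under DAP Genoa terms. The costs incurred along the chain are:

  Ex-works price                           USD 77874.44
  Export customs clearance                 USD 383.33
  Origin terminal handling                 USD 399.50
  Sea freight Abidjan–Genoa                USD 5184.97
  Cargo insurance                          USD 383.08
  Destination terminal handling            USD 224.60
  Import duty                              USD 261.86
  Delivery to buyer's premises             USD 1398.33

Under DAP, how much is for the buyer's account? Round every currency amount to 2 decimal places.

DAP: the seller bears all costs to the named destination except import duty and clearance.
Seller's account: goods 77874.44 + export clearance 383.33 + origin terminal 399.50 + freight 5184.97 + insurance 383.08 + destination terminal 224.60 + delivery 1398.33 = 85848.25
Buyer's account: duty 261.86 = 261.86

Buyer's account: USD 261.86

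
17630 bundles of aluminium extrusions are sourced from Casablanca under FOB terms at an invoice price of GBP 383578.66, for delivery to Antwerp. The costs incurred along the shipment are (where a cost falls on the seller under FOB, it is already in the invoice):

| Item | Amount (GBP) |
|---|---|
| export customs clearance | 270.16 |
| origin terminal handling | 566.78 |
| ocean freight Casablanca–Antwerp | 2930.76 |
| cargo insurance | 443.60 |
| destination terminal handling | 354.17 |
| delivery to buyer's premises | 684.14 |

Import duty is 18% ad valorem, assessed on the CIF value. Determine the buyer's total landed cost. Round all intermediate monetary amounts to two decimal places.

FOB: the seller bears costs until goods are on board at the origin port; the buyer bears freight, insurance and all costs thereafter.
Already in the invoice (seller's account under FOB): export clearance, origin terminal — exclude.
CIF value = FOB price + freight + insurance = 383578.66 + 2930.76 + 443.60 = 386953.02
Import duty = 386953.02 × 18% = 69651.54
Buyer bears: freight 2930.76 + insurance 443.60 + destination terminal 354.17 + delivery 684.14 + duty 69651.54 = 74064.21
Landed cost = invoice 383578.66 + 74064.21 = 457642.87

Total landed cost: GBP 457642.87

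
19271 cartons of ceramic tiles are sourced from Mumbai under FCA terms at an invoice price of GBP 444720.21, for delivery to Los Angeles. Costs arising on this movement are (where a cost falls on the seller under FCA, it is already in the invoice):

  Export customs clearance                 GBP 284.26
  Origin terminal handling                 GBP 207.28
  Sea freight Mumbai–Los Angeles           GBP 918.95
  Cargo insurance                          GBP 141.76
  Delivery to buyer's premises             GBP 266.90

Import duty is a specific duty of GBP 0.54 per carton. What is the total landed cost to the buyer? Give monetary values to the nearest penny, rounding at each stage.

FCA: the seller delivers export-cleared goods to the carrier; the buyer bears costs from that point.
Already in the invoice (seller's account under FCA): export clearance — exclude.
CIF value = FCA price + origin terminal + freight + insurance = 444720.21 + 207.28 + 918.95 + 141.76 = 445988.20
Import duty = 19271 × 0.54 = 10406.34
Buyer bears: origin terminal 207.28 + freight 918.95 + insurance 141.76 + delivery 266.90 + duty 10406.34 = 11941.23
Landed cost = invoice 444720.21 + 11941.23 = 456661.44

Total landed cost: GBP 456661.44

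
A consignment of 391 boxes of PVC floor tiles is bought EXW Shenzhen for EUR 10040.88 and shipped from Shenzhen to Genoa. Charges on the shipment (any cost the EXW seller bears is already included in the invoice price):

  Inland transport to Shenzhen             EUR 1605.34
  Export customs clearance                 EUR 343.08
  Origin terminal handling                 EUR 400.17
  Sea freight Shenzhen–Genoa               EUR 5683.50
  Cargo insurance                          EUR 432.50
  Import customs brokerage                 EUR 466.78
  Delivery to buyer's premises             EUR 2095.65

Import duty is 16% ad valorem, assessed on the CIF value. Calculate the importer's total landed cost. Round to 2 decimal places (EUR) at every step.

Total landed cost: EUR 24028.78

EXW: the seller makes goods available at their premises; the buyer bears all onward costs.
CIF value = EXW price + inland to port + export clearance + origin terminal + freight + insurance = 10040.88 + 1605.34 + 343.08 + 400.17 + 5683.50 + 432.50 = 18505.47
Import duty = 18505.47 × 16% = 2960.88
Buyer bears: inland to port 1605.34 + export clearance 343.08 + origin terminal 400.17 + freight 5683.50 + insurance 432.50 + brokerage 466.78 + delivery 2095.65 + duty 2960.88 = 13987.90
Landed cost = invoice 10040.88 + 13987.90 = 24028.78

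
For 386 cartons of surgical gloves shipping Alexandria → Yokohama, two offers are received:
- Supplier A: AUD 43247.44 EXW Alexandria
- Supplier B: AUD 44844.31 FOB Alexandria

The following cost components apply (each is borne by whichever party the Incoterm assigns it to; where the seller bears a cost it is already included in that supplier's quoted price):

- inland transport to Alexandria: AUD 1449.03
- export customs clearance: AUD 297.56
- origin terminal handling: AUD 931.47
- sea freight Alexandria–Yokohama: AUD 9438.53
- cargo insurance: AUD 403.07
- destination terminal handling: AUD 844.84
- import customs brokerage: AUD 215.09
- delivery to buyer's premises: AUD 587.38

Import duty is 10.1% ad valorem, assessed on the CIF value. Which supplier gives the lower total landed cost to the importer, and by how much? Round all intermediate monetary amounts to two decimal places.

Supplier A (EXW):
CIF value = EXW price + inland to port + export clearance + origin terminal + freight + insurance = 43247.44 + 1449.03 + 297.56 + 931.47 + 9438.53 + 403.07 = 55767.10
Import duty = 55767.10 × 10.1% = 5632.48
Buyer bears (A): 1449.03 + 297.56 + 931.47 + 9438.53 + 403.07 + 844.84 + 215.09 + 587.38 = 14166.97
Landed cost (A) = invoice 43247.44 + 14166.97 + duty 5632.48 = 63046.89
Supplier B (FOB):
CIF value = FOB price + freight + insurance = 44844.31 + 9438.53 + 403.07 = 54685.91
Import duty = 54685.91 × 10.1% = 5523.28
Buyer bears (B): 9438.53 + 403.07 + 844.84 + 215.09 + 587.38 = 11488.91
Landed cost (B) = invoice 44844.31 + 11488.91 + duty 5523.28 = 61856.50
Difference = |63046.89 − 61856.50| = 1190.39

Supplier B is cheaper by AUD 1190.39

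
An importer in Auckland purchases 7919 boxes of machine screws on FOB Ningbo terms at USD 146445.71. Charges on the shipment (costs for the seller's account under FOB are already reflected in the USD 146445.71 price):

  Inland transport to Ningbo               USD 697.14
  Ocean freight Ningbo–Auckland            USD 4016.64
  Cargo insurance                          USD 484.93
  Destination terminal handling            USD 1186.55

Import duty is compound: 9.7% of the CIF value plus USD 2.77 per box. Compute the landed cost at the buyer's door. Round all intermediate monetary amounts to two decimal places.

FOB: the seller bears costs until goods are on board at the origin port; the buyer bears freight, insurance and all costs thereafter.
Already in the invoice (seller's account under FOB): inland to port — exclude.
CIF value = FOB price + freight + insurance = 146445.71 + 4016.64 + 484.93 = 150947.28
Ad valorem component: 150947.28 × 9.7% = 14641.89
Specific component: 7919 × 2.77 = 21935.63
Import duty = 14641.89 + 21935.63 = 36577.52
Buyer bears: freight 4016.64 + insurance 484.93 + destination terminal 1186.55 + duty 36577.52 = 42265.64
Landed cost = invoice 146445.71 + 42265.64 = 188711.35

Total landed cost: USD 188711.35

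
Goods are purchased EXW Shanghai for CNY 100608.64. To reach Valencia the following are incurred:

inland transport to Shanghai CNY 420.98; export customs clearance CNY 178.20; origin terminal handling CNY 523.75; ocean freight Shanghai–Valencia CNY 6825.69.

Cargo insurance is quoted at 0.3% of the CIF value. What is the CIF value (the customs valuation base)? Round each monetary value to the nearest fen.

Let C be the CIF value. C = EXW price + pre-shipment costs + freight + 0.3% × C
C − 0.3% × C = 100608.64 + 420.98 + 178.20 + 523.75 + 6825.69
0.997 × C = 108557.26
C = 108557.26 / 0.997 = 108883.91
Insurance premium = 0.3% × 108883.91 = 326.65

CIF value: CNY 108883.91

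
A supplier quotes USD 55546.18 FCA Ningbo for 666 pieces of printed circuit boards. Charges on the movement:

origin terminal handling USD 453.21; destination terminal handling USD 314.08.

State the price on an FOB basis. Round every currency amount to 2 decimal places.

Not relevant to the conversion: destination terminal — on the buyer under both terms; not part of either seller's price.
From FCA to FOB, the seller additionally bears: origin terminal.
FOB price = 55546.18 + 453.21 = 55999.39

FOB price: USD 55999.39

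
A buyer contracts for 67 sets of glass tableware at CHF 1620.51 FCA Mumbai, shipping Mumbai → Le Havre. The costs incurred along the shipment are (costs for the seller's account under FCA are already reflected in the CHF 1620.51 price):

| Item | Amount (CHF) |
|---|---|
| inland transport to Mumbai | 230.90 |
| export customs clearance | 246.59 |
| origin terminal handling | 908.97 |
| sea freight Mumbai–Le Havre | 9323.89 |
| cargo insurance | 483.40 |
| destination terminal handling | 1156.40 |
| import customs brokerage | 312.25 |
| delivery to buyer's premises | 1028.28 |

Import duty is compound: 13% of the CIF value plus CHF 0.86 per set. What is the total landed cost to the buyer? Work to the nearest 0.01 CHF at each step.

FCA: the seller delivers export-cleared goods to the carrier; the buyer bears costs from that point.
Already in the invoice (seller's account under FCA): inland to port, export clearance — exclude.
CIF value = FCA price + origin terminal + freight + insurance = 1620.51 + 908.97 + 9323.89 + 483.40 = 12336.77
Ad valorem component: 12336.77 × 13% = 1603.78
Specific component: 67 × 0.86 = 57.62
Import duty = 1603.78 + 57.62 = 1661.40
Buyer bears: origin terminal 908.97 + freight 9323.89 + insurance 483.40 + destination terminal 1156.40 + brokerage 312.25 + delivery 1028.28 + duty 1661.40 = 14874.59
Landed cost = invoice 1620.51 + 14874.59 = 16495.10

Total landed cost: CHF 16495.10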